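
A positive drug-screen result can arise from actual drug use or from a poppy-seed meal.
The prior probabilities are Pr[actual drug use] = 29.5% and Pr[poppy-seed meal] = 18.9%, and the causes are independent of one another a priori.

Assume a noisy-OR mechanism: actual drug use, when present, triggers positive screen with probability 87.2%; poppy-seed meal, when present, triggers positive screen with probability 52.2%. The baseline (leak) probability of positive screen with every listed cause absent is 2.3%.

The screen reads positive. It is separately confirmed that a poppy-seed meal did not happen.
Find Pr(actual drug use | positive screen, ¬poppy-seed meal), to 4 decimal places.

Under noisy-OR, P(positive screen | causes) = 1 − (1−0.023)·∏(1−qᵢ) over the active causes.
Numerator (weight on configurations with actual drug use): 0.874944×0.295 = 0.258108
Denominator P(positive screen | ¬poppy-seed meal): 0.023×0.705 + 0.874944×0.295 = 0.274323
P(actual drug use | positive screen, ¬poppy-seed meal) = 0.258108/0.274323 ≈ 0.9409

Pr(actual drug use | positive screen, ¬poppy-seed meal) ≈ 0.9409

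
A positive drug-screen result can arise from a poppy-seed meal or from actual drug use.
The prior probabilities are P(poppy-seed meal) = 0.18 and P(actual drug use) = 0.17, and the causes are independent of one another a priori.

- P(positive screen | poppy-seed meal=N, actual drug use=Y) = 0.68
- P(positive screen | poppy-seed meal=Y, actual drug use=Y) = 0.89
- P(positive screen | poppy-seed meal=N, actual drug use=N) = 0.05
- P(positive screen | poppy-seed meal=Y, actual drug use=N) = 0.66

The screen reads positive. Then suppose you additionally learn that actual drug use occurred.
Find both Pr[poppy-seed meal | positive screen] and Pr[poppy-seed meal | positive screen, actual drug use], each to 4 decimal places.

Pr[poppy-seed meal | positive screen] ≈ 0.4941; Pr[poppy-seed meal | positive screen, actual drug use] ≈ 0.2232

Weight on poppy-seed meal=true, given the evidence: 0.098604 + 0.027234 = 0.125838
Denominator P(positive screen): 0.05×0.82×0.83 + 0.68×0.82×0.17 + 0.66×0.18×0.83 + 0.89×0.18×0.17 = 0.254660
P(poppy-seed meal | positive screen) = 0.125838/0.254660 ≈ 0.4941

Now condition on the additional information:
For the numerator, keep only poppy-seed meal=true terms: 0.89·0.18 = 0.160200
The normalizing constant is 0.68·0.82 + 0.89·0.18 = 0.717800
P(poppy-seed meal | positive screen, actual drug use) = 0.160200/0.717800 ≈ 0.2232
— actual drug use explains away the evidence for poppy-seed meal.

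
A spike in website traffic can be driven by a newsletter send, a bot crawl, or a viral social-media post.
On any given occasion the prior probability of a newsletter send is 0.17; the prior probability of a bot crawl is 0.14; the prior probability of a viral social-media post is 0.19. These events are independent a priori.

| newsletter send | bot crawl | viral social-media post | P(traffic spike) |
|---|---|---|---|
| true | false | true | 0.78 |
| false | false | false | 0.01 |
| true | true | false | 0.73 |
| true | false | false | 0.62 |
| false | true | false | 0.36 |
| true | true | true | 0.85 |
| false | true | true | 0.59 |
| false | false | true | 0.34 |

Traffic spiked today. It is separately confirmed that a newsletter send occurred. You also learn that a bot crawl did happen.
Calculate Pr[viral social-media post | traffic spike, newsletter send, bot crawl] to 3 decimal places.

Pr[viral social-media post | traffic spike, newsletter send, bot crawl] ≈ 0.215

For the numerator, keep only viral social-media post=true terms: 0.85×0.19 = 0.161500
The normalizing constant is 0.73×0.81 + 0.85×0.19 = 0.752800
P(viral social-media post | traffic spike, newsletter send, bot crawl) = 0.161500/0.752800 ≈ 0.215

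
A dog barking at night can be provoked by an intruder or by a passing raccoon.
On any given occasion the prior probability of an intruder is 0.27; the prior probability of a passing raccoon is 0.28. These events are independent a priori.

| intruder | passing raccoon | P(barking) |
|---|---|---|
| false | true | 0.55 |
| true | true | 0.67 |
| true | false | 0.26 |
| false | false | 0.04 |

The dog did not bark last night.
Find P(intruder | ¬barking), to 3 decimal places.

Sum P(¬barking|·) weighted by the priors over the 4 (intruder, passing raccoon) configurations:
  P(¬barking) = 0.96·0.73·0.72 + 0.45·0.73·0.28 + 0.74·0.27·0.72 + 0.33·0.27·0.28
        = 0.504576 + 0.091980 + 0.143856 + 0.024948 = 0.765360
Configurations with intruder contribute 0.168804, so
  P(intruder | ¬barking) = 0.168804 / 0.765360 ≈ 0.221

P(intruder | ¬barking) ≈ 0.221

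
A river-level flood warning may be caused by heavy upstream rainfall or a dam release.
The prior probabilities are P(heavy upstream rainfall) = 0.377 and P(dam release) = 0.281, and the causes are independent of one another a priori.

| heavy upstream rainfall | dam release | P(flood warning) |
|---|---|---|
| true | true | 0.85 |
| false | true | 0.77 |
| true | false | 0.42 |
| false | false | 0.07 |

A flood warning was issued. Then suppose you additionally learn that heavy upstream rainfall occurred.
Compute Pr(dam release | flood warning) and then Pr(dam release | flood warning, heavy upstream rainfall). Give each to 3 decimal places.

Enumerate the 4 (heavy upstream rainfall, dam release) configurations and weight by the priors:
  P(flood warning) = 0.07*0.623*0.719 + 0.77*0.623*0.281 + 0.42*0.377*0.719 + 0.85*0.377*0.281
        = 0.031356 + 0.134799 + 0.113846 + 0.090046 = 0.370047
The terms with dam release present sum to 0.224845, so
  P(dam release | flood warning) = 0.224845 / 0.370047 ≈ 0.608

With the extra evidence:
Weight on dam release=true, given the evidence: 0.85*0.281 = 0.238850
The normalizing constant is 0.42*0.719 + 0.85*0.281 = 0.540830
P(dam release | flood warning, heavy upstream rainfall) = 0.238850/0.540830 ≈ 0.442

Pr(dam release | flood warning) ≈ 0.608; Pr(dam release | flood warning, heavy upstream rainfall) ≈ 0.442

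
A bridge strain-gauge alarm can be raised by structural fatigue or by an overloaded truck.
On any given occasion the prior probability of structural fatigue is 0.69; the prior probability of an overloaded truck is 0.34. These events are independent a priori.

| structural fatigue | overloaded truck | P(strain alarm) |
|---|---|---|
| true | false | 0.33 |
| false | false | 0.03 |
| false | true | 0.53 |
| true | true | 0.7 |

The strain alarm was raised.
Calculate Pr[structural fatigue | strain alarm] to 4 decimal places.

By total probability over the 4 (structural fatigue, overloaded truck) configurations:
  P(strain alarm) = 0.03·0.31·0.66 + 0.53·0.31·0.34 + 0.33·0.69·0.66 + 0.7·0.69·0.34
        = 0.006138 + 0.055862 + 0.150282 + 0.164220 = 0.376502
Configurations with structural fatigue contribute 0.314502, so
  P(structural fatigue | strain alarm) = 0.314502 / 0.376502 ≈ 0.8353

Pr[structural fatigue | strain alarm] ≈ 0.8353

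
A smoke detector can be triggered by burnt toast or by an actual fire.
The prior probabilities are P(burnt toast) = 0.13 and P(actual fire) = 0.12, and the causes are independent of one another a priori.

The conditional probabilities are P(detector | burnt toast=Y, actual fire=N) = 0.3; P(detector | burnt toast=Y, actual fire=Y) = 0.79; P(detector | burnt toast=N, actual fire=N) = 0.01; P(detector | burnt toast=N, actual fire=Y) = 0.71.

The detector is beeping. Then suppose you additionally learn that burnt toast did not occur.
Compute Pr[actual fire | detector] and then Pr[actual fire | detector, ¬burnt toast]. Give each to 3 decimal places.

P(detector) = 0.01*0.87*0.88 + 0.71*0.87*0.12 + 0.3*0.13*0.88 + 0.79*0.13*0.12 = 0.007656 + 0.074124 + 0.034320 + 0.012324 = 0.128424
Of this, 0.086448 comes from 0.074124 + 0.012324 (the actual fire=true cases).
So P(actual fire | detector) = 0.086448/0.128424 ≈ 0.673.

Now condition on the additional information:
Numerator (weight on configurations with actual fire): 0.71·0.12 = 0.085200
Normalizer over all consistent configurations: 0.01·0.88 + 0.71·0.12 = 0.094000
P(actual fire | detector, ¬burnt toast) = 0.085200/0.094000 ≈ 0.906

Pr[actual fire | detector] ≈ 0.673; Pr[actual fire | detector, ¬burnt toast] ≈ 0.906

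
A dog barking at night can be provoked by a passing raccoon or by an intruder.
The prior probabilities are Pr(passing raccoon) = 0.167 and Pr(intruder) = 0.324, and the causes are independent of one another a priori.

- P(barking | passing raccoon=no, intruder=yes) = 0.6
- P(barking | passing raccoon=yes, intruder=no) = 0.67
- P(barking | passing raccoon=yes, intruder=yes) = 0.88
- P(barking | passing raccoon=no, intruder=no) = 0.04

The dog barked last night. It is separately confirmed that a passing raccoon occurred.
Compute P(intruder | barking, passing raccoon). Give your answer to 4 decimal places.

P(intruder | barking, passing raccoon) ≈ 0.3863

Numerator (weight on configurations with intruder): 0.88×0.324 = 0.285120
The normalizing constant is 0.67×0.676 + 0.88×0.324 = 0.738040
Posterior = 0.285120 / 0.738040 ≈ 0.3863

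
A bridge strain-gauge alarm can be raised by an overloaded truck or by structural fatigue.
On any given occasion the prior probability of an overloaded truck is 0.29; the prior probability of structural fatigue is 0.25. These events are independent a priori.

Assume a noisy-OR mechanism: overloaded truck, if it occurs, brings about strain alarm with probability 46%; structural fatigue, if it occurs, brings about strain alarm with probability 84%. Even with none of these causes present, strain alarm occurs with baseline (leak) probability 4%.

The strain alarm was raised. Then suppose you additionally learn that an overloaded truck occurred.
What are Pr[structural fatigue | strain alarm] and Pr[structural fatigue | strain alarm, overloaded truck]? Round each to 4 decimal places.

Pr[structural fatigue | strain alarm] ≈ 0.6323; Pr[structural fatigue | strain alarm, overloaded truck] ≈ 0.3883

Under noisy-OR, P(strain alarm | causes) = 1 − (1−0.04)·∏(1−qᵢ) over the active causes.
Numerator (weight on configurations with structural fatigue): 0.150236 + 0.066487 = 0.216723
The normalizing constant is 0.04×0.71×0.75 + 0.8464×0.71×0.25 + 0.4816×0.29×0.75 + 0.917056×0.29×0.25 = 0.342771
Posterior = 0.216723 / 0.342771 ≈ 0.6323

Now also conditioning on overloaded truck=true:
By total probability over both values of structural fatigue:
  P(strain alarm | overloaded truck) = 0.4816·0.75 + 0.917056·0.25
        = 0.361200 + 0.229264 = 0.590464
The terms with structural fatigue present sum to 0.229264, so
  P(structural fatigue | strain alarm, overloaded truck) = 0.229264 / 0.590464 ≈ 0.3883
— overloaded truck explains away the evidence for structural fatigue.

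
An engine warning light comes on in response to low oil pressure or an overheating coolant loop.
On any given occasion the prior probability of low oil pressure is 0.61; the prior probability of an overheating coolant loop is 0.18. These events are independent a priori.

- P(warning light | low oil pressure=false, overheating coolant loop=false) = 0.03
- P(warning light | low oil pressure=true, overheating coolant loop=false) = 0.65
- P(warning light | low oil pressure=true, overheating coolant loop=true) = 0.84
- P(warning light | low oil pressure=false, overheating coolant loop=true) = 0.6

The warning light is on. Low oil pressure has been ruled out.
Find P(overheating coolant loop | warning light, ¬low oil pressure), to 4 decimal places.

For the numerator, keep only overheating coolant loop=true terms: 0.6×0.18 = 0.108000
The normalizing constant is 0.03×0.82 + 0.6×0.18 = 0.132600
P(overheating coolant loop | warning light, ¬low oil pressure) = 0.108000/0.132600 ≈ 0.8145

P(overheating coolant loop | warning light, ¬low oil pressure) ≈ 0.8145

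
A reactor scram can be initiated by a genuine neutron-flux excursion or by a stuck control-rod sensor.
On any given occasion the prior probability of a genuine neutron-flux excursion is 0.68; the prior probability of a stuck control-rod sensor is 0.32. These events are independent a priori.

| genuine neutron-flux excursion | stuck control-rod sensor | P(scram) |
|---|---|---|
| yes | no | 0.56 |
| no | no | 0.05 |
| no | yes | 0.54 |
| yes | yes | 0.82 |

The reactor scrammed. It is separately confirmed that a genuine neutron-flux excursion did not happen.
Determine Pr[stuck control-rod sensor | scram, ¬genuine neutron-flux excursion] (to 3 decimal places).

For the numerator, keep only stuck control-rod sensor=true terms: 0.54*0.32 = 0.172800
The normalizing constant is 0.05*0.68 + 0.54*0.32 = 0.206800
P(stuck control-rod sensor | scram, ¬genuine neutron-flux excursion) = 0.172800/0.206800 ≈ 0.836

Pr[stuck control-rod sensor | scram, ¬genuine neutron-flux excursion] ≈ 0.836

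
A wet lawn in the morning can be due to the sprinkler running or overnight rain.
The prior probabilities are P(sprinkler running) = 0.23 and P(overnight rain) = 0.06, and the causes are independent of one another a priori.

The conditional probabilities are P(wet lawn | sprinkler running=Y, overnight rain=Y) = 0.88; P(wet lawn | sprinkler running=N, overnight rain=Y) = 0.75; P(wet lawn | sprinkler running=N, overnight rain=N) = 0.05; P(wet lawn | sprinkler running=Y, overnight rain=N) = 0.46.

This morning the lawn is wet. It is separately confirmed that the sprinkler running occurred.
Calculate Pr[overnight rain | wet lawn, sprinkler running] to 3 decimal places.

Pr[overnight rain | wet lawn, sprinkler running] ≈ 0.109

For the numerator, keep only overnight rain=true terms: 0.88×0.06 = 0.052800
Normalizer over all consistent configurations: 0.46×0.94 + 0.88×0.06 = 0.485200
Posterior = 0.052800 / 0.485200 ≈ 0.109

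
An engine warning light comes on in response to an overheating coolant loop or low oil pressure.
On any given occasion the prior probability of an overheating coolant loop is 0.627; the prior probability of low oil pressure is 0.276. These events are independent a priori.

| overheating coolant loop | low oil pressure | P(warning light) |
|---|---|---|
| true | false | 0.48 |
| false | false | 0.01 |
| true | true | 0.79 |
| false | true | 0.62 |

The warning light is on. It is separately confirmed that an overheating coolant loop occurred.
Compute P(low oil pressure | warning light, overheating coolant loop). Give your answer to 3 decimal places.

Weight on low oil pressure=true, given the evidence: 0.79·0.276 = 0.218040
Normalizer over all consistent configurations: 0.48·0.724 + 0.79·0.276 = 0.565560
Posterior = 0.218040 / 0.565560 ≈ 0.386

P(low oil pressure | warning light, overheating coolant loop) ≈ 0.386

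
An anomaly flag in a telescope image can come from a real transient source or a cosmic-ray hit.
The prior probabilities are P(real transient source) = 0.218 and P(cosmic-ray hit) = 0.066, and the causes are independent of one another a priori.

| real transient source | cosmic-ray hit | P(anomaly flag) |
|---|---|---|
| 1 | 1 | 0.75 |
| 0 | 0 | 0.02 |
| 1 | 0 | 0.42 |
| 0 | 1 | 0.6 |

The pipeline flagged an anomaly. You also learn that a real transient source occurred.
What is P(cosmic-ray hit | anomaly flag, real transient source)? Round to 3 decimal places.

P(anomaly flag | real transient source) = 0.42·0.934 + 0.75·0.066 = 0.392280 + 0.049500 = 0.441780
The cosmic-ray hit-present share is 0.75·0.066 = 0.049500.
So P(cosmic-ray hit | anomaly flag, real transient source) = 0.049500/0.441780 ≈ 0.112.

P(cosmic-ray hit | anomaly flag, real transient source) ≈ 0.112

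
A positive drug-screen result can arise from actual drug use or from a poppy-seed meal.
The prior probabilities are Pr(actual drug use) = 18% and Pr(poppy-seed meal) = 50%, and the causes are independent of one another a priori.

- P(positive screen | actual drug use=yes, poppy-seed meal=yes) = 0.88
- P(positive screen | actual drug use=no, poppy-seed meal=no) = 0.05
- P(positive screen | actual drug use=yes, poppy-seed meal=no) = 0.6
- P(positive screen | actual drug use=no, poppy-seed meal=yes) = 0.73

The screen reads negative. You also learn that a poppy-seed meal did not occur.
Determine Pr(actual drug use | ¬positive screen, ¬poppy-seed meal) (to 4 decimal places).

Pr(actual drug use | ¬positive screen, ¬poppy-seed meal) ≈ 0.0846

Sum P(¬positive screen|·) weighted by the priors over both values of actual drug use:
  P(¬positive screen | ¬poppy-seed meal) = 0.95×0.82 + 0.4×0.18
        = 0.779000 + 0.072000 = 0.851000
Configurations with actual drug use contribute 0.072000, so
  P(actual drug use | ¬positive screen, ¬poppy-seed meal) = 0.072000 / 0.851000 ≈ 0.0846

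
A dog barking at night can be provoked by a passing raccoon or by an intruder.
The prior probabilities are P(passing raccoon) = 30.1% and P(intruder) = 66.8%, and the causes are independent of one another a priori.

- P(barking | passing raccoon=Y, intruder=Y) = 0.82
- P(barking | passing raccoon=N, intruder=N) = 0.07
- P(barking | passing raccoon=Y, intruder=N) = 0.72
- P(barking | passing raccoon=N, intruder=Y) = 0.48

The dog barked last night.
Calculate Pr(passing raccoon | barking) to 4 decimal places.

Pr(passing raccoon | barking) ≈ 0.4963

Sum P(barking|·) weighted by the priors over the 4 (passing raccoon, intruder) configurations:
  P(barking) = 0.07*0.699*0.332 + 0.48*0.699*0.668 + 0.72*0.301*0.332 + 0.82*0.301*0.668
        = 0.016245 + 0.224127 + 0.071951 + 0.164876 = 0.477199
Configurations with passing raccoon contribute 0.236827, so
  P(passing raccoon | barking) = 0.236827 / 0.477199 ≈ 0.4963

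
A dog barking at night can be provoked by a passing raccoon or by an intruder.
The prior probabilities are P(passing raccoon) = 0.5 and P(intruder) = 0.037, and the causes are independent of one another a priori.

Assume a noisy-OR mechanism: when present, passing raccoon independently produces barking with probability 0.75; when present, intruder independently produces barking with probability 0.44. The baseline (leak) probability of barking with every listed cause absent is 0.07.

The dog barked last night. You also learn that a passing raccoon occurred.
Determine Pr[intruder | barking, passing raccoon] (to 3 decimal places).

Pr[intruder | barking, passing raccoon] ≈ 0.042

Under noisy-OR, P(barking | causes) = 1 − (1−0.07)·∏(1−qᵢ) over the active causes.
Numerator (weight on configurations with intruder): 0.8698×0.037 = 0.032183
The normalizing constant is 0.7675×0.963 + 0.8698×0.037 = 0.771285
Posterior = 0.032183 / 0.771285 ≈ 0.042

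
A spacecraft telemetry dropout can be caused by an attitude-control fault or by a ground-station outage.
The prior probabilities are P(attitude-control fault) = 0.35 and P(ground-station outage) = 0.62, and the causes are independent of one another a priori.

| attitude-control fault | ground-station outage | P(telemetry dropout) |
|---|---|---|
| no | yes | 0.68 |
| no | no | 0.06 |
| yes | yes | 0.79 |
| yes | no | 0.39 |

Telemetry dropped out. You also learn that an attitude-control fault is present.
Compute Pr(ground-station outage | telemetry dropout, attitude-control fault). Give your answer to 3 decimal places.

Pr(ground-station outage | telemetry dropout, attitude-control fault) ≈ 0.768

P(telemetry dropout | attitude-control fault) = 0.39·0.38 + 0.79·0.62 = 0.148200 + 0.489800 = 0.638000
The ground-station outage-present share is 0.79·0.62 = 0.489800.
P(ground-station outage | telemetry dropout, attitude-control fault) = 0.489800 / 0.638000 ≈ 0.768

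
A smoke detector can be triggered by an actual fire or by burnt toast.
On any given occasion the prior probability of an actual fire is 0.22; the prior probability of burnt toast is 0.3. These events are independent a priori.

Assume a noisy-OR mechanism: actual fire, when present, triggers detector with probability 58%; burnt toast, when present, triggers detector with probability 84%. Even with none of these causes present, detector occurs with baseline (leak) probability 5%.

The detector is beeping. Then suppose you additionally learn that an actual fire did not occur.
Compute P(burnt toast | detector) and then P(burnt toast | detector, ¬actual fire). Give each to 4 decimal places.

Under noisy-OR, P(detector | causes) = 1 − (1−0.05)·∏(1−qᵢ) over the active causes.
Weight on burnt toast=true, given the evidence: 0.198432 + 0.061787 = 0.260219
Denominator P(detector): 0.05×0.78×0.7 + 0.848×0.78×0.3 + 0.601×0.22×0.7 + 0.93616×0.22×0.3 = 0.380073
P(burnt toast | detector) = 0.260219/0.380073 ≈ 0.6847

Now condition on the additional information:
P(detector | ¬actual fire) = 0.05×0.7 + 0.848×0.3 = 0.035000 + 0.254400 = 0.289400
Restricting to configurations with burnt toast present: 0.848×0.3 = 0.254400.
Hence the posterior is 0.254400/0.289400 ≈ 0.8791.
With actual fire excluded, burnt toast must carry more of the explanatory weight for the detector.

P(burnt toast | detector) ≈ 0.6847; P(burnt toast | detector, ¬actual fire) ≈ 0.8791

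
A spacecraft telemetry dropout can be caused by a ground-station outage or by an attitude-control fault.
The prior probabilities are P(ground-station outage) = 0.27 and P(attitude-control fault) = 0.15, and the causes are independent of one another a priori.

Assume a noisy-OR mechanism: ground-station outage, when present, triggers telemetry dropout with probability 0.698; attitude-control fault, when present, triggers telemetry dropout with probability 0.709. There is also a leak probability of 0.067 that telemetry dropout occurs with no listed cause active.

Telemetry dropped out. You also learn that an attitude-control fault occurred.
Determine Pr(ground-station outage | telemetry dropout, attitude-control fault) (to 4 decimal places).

Under noisy-OR, P(telemetry dropout | causes) = 1 − (1−0.067)·∏(1−qᵢ) over the active causes.
Numerator (weight on configurations with ground-station outage): 0.918006*0.27 = 0.247862
Denominator P(telemetry dropout | attitude-control fault): 0.728497*0.73 + 0.918006*0.27 = 0.779665
Posterior = 0.247862 / 0.779665 ≈ 0.3179

Pr(ground-station outage | telemetry dropout, attitude-control fault) ≈ 0.3179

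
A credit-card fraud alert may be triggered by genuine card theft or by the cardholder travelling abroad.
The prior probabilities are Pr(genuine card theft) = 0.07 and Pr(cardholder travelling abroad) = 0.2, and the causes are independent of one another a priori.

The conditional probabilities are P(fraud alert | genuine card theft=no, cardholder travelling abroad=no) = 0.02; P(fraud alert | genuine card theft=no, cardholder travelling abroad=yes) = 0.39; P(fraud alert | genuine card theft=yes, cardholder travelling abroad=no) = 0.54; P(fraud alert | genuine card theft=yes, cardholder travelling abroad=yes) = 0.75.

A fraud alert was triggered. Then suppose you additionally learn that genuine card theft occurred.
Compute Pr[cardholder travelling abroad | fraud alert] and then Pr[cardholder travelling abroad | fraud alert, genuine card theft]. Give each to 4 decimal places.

Enumerate the 4 (genuine card theft, cardholder travelling abroad) configurations and weight by the priors:
  P(fraud alert) = 0.02·0.93·0.8 + 0.39·0.93·0.2 + 0.54·0.07·0.8 + 0.75·0.07·0.2
        = 0.014880 + 0.072540 + 0.030240 + 0.010500 = 0.128160
The terms with cardholder travelling abroad present sum to 0.083040, so
  P(cardholder travelling abroad | fraud alert) = 0.083040 / 0.128160 ≈ 0.6479

With the extra evidence:
Sum P(fraud alert|·) weighted by the priors over both values of cardholder travelling abroad:
  P(fraud alert | genuine card theft) = 0.54*0.8 + 0.75*0.2
        = 0.432000 + 0.150000 = 0.582000
The terms with cardholder travelling abroad present sum to 0.150000, so
  P(cardholder travelling abroad | fraud alert, genuine card theft) = 0.150000 / 0.582000 ≈ 0.2577
This is intercausal reasoning (explaining away): once genuine card theft accounts for the fraud alert, cardholder travelling abroad becomes less likely.

Pr[cardholder travelling abroad | fraud alert] ≈ 0.6479; Pr[cardholder travelling abroad | fraud alert, genuine card theft] ≈ 0.2577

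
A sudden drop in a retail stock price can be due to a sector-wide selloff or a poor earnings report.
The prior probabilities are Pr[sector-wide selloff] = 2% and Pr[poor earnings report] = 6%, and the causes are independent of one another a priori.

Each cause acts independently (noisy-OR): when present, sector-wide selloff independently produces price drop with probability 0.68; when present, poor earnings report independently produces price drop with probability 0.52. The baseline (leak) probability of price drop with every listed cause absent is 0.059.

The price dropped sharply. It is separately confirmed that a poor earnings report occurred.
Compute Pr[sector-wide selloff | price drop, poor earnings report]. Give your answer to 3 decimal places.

Under noisy-OR, P(price drop | causes) = 1 − (1−0.059)·∏(1−qᵢ) over the active causes.
Enumerate both values of sector-wide selloff and weight by the priors:
  P(price drop | poor earnings report) = 0.54832·0.98 + 0.855462·0.02
        = 0.537354 + 0.017109 = 0.554463
Keeping only the sector-wide selloff-present terms gives 0.017109, so
  P(sector-wide selloff | price drop, poor earnings report) = 0.017109 / 0.554463 ≈ 0.031

Pr[sector-wide selloff | price drop, poor earnings report] ≈ 0.031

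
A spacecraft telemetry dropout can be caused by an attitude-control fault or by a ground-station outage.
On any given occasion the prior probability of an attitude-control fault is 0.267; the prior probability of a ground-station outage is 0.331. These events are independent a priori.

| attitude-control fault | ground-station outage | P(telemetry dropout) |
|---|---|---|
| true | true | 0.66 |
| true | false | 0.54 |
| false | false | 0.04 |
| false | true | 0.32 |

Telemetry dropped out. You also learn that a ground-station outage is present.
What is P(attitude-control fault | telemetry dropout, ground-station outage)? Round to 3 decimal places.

Enumerate both values of attitude-control fault and weight by the priors:
  P(telemetry dropout | ground-station outage) = 0.32*0.733 + 0.66*0.267
        = 0.234560 + 0.176220 = 0.410780
Keeping only the attitude-control fault-present terms gives 0.176220, so
  P(attitude-control fault | telemetry dropout, ground-station outage) = 0.176220 / 0.410780 ≈ 0.429

P(attitude-control fault | telemetry dropout, ground-station outage) ≈ 0.429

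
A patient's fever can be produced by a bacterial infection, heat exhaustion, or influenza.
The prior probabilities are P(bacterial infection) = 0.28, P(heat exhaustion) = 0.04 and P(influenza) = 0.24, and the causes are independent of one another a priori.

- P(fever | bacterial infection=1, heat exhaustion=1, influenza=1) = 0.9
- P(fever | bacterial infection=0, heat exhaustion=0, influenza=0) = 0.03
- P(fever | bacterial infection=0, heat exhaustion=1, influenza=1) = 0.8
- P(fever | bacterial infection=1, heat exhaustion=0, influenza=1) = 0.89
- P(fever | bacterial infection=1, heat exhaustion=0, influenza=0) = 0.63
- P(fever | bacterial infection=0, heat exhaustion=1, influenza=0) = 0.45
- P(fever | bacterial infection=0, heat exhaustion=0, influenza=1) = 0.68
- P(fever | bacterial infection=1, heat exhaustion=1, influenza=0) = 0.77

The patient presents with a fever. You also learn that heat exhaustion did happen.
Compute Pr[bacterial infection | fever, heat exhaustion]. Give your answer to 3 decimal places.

Enumerate the 4 (bacterial infection, influenza) configurations and weight by the priors:
  P(fever | heat exhaustion) = 0.45·0.72·0.76 + 0.8·0.72·0.24 + 0.77·0.28·0.76 + 0.9·0.28·0.24
        = 0.246240 + 0.138240 + 0.163856 + 0.060480 = 0.608816
Configurations with bacterial infection contribute 0.224336, so
  P(bacterial infection | fever, heat exhaustion) = 0.224336 / 0.608816 ≈ 0.368

Pr[bacterial infection | fever, heat exhaustion] ≈ 0.368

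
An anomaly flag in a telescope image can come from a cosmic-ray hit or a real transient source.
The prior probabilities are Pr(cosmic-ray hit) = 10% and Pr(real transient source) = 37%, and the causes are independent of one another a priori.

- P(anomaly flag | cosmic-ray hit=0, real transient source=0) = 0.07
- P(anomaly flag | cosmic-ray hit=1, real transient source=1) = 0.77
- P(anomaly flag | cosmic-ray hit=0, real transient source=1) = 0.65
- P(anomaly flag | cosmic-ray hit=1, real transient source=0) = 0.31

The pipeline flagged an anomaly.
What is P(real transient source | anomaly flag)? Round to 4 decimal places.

P(real transient source | anomaly flag) ≈ 0.8053

Enumerate the 4 (cosmic-ray hit, real transient source) configurations and weight by the priors:
  P(anomaly flag) = 0.07·0.9·0.63 + 0.65·0.9·0.37 + 0.31·0.1·0.63 + 0.77·0.1·0.37
        = 0.039690 + 0.216450 + 0.019530 + 0.028490 = 0.304160
The terms with real transient source present sum to 0.244940, so
  P(real transient source | anomaly flag) = 0.244940 / 0.304160 ≈ 0.8053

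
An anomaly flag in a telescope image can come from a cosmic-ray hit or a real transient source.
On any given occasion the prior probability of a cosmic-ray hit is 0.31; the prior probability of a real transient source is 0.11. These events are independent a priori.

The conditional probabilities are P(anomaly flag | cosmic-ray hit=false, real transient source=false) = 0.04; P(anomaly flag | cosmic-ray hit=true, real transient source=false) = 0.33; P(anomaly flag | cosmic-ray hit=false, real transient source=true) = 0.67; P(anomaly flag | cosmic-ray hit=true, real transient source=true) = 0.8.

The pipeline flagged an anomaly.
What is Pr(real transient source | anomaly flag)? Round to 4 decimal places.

Pr(real transient source | anomaly flag) ≈ 0.4033

P(anomaly flag) = 0.04×0.69×0.89 + 0.67×0.69×0.11 + 0.33×0.31×0.89 + 0.8×0.31×0.11 = 0.024564 + 0.050853 + 0.091047 + 0.027280 = 0.193744
Restricting to configurations with real transient source present: 0.050853 + 0.027280 = 0.078133.
Hence the posterior is 0.078133/0.193744 ≈ 0.4033.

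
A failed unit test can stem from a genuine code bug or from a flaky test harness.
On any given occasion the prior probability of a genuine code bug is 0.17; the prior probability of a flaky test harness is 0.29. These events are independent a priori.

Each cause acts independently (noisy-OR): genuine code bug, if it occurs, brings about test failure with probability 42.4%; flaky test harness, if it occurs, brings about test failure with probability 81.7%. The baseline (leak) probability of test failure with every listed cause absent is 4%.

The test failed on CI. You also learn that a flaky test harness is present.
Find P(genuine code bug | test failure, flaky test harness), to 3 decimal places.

P(genuine code bug | test failure, flaky test harness) ≈ 0.183

Under noisy-OR, P(test failure | causes) = 1 − (1−0.04)·∏(1−qᵢ) over the active causes.
Weight on genuine code bug=true, given the evidence: 0.898808·0.17 = 0.152797
Denominator P(test failure | flaky test harness): 0.82432·0.83 + 0.898808·0.17 = 0.836983
P(genuine code bug | test failure, flaky test harness) = 0.152797/0.836983 ≈ 0.183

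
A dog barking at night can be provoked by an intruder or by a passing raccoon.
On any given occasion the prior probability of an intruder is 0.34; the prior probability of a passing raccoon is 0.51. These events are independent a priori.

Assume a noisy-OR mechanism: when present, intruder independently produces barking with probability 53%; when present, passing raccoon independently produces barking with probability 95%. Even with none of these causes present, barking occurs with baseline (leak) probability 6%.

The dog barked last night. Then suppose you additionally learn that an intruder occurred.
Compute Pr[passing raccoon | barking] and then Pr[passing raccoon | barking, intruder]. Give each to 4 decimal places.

Under noisy-OR, P(barking | causes) = 1 − (1−0.06)·∏(1−qᵢ) over the active causes.
By total probability over the 4 (intruder, passing raccoon) configurations:
  P(barking) = 0.06*0.66*0.49 + 0.953*0.66*0.51 + 0.5582*0.34*0.49 + 0.97791*0.34*0.51
        = 0.019404 + 0.320780 + 0.092996 + 0.169570 = 0.602750
Configurations with passing raccoon contribute 0.490350, so
  P(passing raccoon | barking) = 0.490350 / 0.602750 ≈ 0.8135

Now also conditioning on intruder=true:
P(barking | intruder) = 0.5582*0.49 + 0.97791*0.51 = 0.273518 + 0.498734 = 0.772252
Restricting to configurations with passing raccoon present: 0.97791*0.51 = 0.498734.
P(passing raccoon | barking, intruder) = 0.498734 / 0.772252 ≈ 0.6458
This is intercausal reasoning (explaining away): once intruder accounts for the barking, passing raccoon becomes less likely.

Pr[passing raccoon | barking] ≈ 0.8135; Pr[passing raccoon | barking, intruder] ≈ 0.6458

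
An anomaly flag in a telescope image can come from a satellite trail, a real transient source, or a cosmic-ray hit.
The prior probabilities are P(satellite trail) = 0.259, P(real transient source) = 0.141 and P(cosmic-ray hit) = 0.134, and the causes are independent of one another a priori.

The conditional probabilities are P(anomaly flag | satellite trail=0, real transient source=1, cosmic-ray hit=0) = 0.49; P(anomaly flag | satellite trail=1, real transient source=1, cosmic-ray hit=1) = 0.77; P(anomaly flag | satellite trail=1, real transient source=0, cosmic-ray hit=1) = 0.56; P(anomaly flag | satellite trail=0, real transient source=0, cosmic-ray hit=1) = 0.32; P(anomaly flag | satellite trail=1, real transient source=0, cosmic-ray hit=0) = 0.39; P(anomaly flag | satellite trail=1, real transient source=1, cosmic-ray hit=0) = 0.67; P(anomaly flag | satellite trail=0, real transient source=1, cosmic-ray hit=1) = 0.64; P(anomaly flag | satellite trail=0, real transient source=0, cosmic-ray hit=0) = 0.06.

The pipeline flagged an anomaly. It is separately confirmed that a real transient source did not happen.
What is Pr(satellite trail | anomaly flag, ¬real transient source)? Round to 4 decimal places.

For the numerator, keep only satellite trail=true terms: 0.087475 + 0.019435 = 0.106910
The normalizing constant is 0.06*0.741*0.866 + 0.32*0.741*0.134 + 0.39*0.259*0.866 + 0.56*0.259*0.134 = 0.177186
P(satellite trail | anomaly flag, ¬real transient source) = 0.106910/0.177186 ≈ 0.6034

Pr(satellite trail | anomaly flag, ¬real transient source) ≈ 0.6034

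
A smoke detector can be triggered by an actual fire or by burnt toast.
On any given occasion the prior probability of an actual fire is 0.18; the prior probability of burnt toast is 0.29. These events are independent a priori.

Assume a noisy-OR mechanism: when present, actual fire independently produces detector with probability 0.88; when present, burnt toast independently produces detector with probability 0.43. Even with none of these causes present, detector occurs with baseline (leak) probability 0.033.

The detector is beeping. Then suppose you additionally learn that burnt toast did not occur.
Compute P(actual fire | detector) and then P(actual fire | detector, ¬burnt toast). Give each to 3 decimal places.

Under noisy-OR, P(detector | causes) = 1 − (1−0.033)·∏(1−qᵢ) over the active causes.
For the numerator, keep only actual fire=true terms: 0.112970 + 0.048747 = 0.161717
Normalizer over all consistent configurations: 0.033*0.82*0.71 + 0.44881*0.82*0.29 + 0.88396*0.18*0.71 + 0.933857*0.18*0.29 = 0.287657
P(actual fire | detector) = 0.161717/0.287657 ≈ 0.562

Now also conditioning on burnt toast≠true:
P(detector | ¬burnt toast) = 0.033·0.82 + 0.88396·0.18 = 0.027060 + 0.159113 = 0.186173
Of this, 0.159113 comes from 0.88396·0.18 (the actual fire=true cases).
Hence the posterior is 0.159113/0.186173 ≈ 0.855.
Ruling out burnt toast raises the posterior on actual fire — the flip side of explaining away.

P(actual fire | detector) ≈ 0.562; P(actual fire | detector, ¬burnt toast) ≈ 0.855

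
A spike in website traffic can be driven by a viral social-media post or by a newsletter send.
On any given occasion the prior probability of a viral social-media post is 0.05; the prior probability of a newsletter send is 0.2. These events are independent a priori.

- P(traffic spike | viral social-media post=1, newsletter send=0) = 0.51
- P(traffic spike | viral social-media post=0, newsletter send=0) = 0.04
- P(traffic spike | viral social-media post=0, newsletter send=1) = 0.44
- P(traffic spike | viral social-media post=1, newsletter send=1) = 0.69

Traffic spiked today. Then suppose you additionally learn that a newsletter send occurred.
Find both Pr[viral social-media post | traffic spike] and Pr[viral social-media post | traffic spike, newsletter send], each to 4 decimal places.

Pr[viral social-media post | traffic spike] ≈ 0.1932; Pr[viral social-media post | traffic spike, newsletter send] ≈ 0.0762

P(traffic spike) = 0.04·0.95·0.8 + 0.44·0.95·0.2 + 0.51·0.05·0.8 + 0.69·0.05·0.2 = 0.030400 + 0.083600 + 0.020400 + 0.006900 = 0.141300
Of this, 0.027300 comes from 0.020400 + 0.006900 (the viral social-media post=true cases).
Hence the posterior is 0.027300/0.141300 ≈ 0.1932.

Now also conditioning on newsletter send=true:
P(traffic spike | newsletter send) = 0.44·0.95 + 0.69·0.05 = 0.418000 + 0.034500 = 0.452500
Restricting to configurations with viral social-media post present: 0.69·0.05 = 0.034500.
Hence the posterior is 0.034500/0.452500 ≈ 0.0762.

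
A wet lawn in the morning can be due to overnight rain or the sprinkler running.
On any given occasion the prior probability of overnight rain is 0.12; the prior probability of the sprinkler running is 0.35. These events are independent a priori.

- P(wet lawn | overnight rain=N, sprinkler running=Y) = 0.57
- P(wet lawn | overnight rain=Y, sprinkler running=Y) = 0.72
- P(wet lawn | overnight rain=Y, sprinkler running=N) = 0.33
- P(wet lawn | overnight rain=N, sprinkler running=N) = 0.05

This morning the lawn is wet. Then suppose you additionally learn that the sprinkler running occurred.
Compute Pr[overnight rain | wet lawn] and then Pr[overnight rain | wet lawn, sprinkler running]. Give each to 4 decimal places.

Pr[overnight rain | wet lawn] ≈ 0.2152; Pr[overnight rain | wet lawn, sprinkler running] ≈ 0.1469

Enumerate the 4 (overnight rain, sprinkler running) configurations and weight by the priors:
  P(wet lawn) = 0.05*0.88*0.65 + 0.57*0.88*0.35 + 0.33*0.12*0.65 + 0.72*0.12*0.35
        = 0.028600 + 0.175560 + 0.025740 + 0.030240 = 0.260140
Keeping only the overnight rain-present terms gives 0.055980, so
  P(overnight rain | wet lawn) = 0.055980 / 0.260140 ≈ 0.2152

Now also conditioning on sprinkler running=true:
P(wet lawn | sprinkler running) = 0.57·0.88 + 0.72·0.12 = 0.501600 + 0.086400 = 0.588000
Restricting to configurations with overnight rain present: 0.72·0.12 = 0.086400.
Hence the posterior is 0.086400/0.588000 ≈ 0.1469.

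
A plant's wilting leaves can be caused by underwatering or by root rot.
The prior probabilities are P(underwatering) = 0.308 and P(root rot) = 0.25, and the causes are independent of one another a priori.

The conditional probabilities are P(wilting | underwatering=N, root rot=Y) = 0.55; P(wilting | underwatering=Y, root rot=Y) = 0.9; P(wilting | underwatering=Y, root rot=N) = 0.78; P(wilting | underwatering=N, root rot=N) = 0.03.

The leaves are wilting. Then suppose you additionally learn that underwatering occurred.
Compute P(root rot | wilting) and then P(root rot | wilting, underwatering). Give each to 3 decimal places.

P(root rot | wilting) ≈ 0.457; P(root rot | wilting, underwatering) ≈ 0.278

P(wilting) = 0.03×0.692×0.75 + 0.55×0.692×0.25 + 0.78×0.308×0.75 + 0.9×0.308×0.25 = 0.015570 + 0.095150 + 0.180180 + 0.069300 = 0.360200
Restricting to configurations with root rot present: 0.095150 + 0.069300 = 0.164450.
Hence the posterior is 0.164450/0.360200 ≈ 0.457.

With the extra evidence:
For the numerator, keep only root rot=true terms: 0.9×0.25 = 0.225000
Normalizer over all consistent configurations: 0.78×0.75 + 0.9×0.25 = 0.810000
P(root rot | wilting, underwatering) = 0.225000/0.810000 ≈ 0.278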